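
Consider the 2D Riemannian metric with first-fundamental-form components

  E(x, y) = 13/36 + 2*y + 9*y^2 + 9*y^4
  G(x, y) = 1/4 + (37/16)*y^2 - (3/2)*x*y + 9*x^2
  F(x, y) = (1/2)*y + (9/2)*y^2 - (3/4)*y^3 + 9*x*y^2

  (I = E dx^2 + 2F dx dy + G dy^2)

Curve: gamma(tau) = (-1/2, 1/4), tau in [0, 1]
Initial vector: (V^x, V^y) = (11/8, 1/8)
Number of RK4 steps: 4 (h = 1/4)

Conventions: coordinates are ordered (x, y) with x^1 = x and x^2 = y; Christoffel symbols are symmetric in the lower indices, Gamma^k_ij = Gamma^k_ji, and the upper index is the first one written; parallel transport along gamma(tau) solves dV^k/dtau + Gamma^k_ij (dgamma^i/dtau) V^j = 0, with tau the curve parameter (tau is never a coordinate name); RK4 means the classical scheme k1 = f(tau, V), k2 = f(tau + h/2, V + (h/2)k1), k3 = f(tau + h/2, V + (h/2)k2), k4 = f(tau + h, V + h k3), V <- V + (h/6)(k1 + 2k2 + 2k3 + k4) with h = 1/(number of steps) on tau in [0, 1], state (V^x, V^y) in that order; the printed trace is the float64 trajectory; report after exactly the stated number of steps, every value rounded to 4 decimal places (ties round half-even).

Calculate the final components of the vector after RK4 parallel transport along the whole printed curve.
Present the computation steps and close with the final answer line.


gamma'(tau) = (0, 0); f(tau, V)^k = -Gamma^k_ij(gamma(tau)) gamma'^i(tau) V^j; h = 1/4; intermediate values shown to 6 dp
curve data and Christoffel symbols at the stage parameters:
  tau = 0.000000: gamma = (-0.500000, 0.250000), gamma' = (0.000000, 0.000000); Gamma_xxx = 0.081658, Gamma_xxy = 2.557184, Gamma_xyy = 3.444248, Gamma_yxx = -1.051542, Gamma_yxy = -1.757460, Gamma_yyy = 0.198782
  tau = 0.125000: gamma = (-0.500000, 0.250000), gamma' = (0.000000, 0.000000); Gamma_xxx = 0.081658, Gamma_xxy = 2.557184, Gamma_xyy = 3.444248, Gamma_yxx = -1.051542, Gamma_yxy = -1.757460, Gamma_yyy = 0.198782
  tau = 0.250000: gamma = (-0.500000, 0.250000), gamma' = (0.000000, 0.000000); Gamma_xxx = 0.081658, Gamma_xxy = 2.557184, Gamma_xyy = 3.444248, Gamma_yxx = -1.051542, Gamma_yxy = -1.757460, Gamma_yyy = 0.198782
  tau = 0.375000: gamma = (-0.500000, 0.250000), gamma' = (0.000000, 0.000000); Gamma_xxx = 0.081658, Gamma_xxy = 2.557184, Gamma_xyy = 3.444248, Gamma_yxx = -1.051542, Gamma_yxy = -1.757460, Gamma_yyy = 0.198782
  tau = 0.500000: gamma = (-0.500000, 0.250000), gamma' = (0.000000, 0.000000); Gamma_xxx = 0.081658, Gamma_xxy = 2.557184, Gamma_xyy = 3.444248, Gamma_yxx = -1.051542, Gamma_yxy = -1.757460, Gamma_yyy = 0.198782
  tau = 0.625000: gamma = (-0.500000, 0.250000), gamma' = (0.000000, 0.000000); Gamma_xxx = 0.081658, Gamma_xxy = 2.557184, Gamma_xyy = 3.444248, Gamma_yxx = -1.051542, Gamma_yxy = -1.757460, Gamma_yyy = 0.198782
  tau = 0.750000: gamma = (-0.500000, 0.250000), gamma' = (0.000000, 0.000000); Gamma_xxx = 0.081658, Gamma_xxy = 2.557184, Gamma_xyy = 3.444248, Gamma_yxx = -1.051542, Gamma_yxy = -1.757460, Gamma_yyy = 0.198782
  tau = 0.875000: gamma = (-0.500000, 0.250000), gamma' = (0.000000, 0.000000); Gamma_xxx = 0.081658, Gamma_xxy = 2.557184, Gamma_xyy = 3.444248, Gamma_yxx = -1.051542, Gamma_yxy = -1.757460, Gamma_yyy = 0.198782
  tau = 1.000000: gamma = (-0.500000, 0.250000), gamma' = (0.000000, 0.000000); Gamma_xxx = 0.081658, Gamma_xxy = 2.557184, Gamma_xyy = 3.444248, Gamma_yxx = -1.051542, Gamma_yxy = -1.757460, Gamma_yyy = 0.198782
step 0: V^x = 1.3750, V^y = 0.1250
step 1: k1 = (0.000000, 0.000000), k2 = (0.000000, 0.000000), k3 = (0.000000, 0.000000), k4 = (0.000000, 0.000000); V <- V + (h/6)(k1 + 2k2 + 2k3 + k4): V^x = 1.3750, V^y = 0.1250
step 2: k1 = (0.000000, 0.000000), k2 = (0.000000, 0.000000), k3 = (0.000000, 0.000000), k4 = (0.000000, 0.000000); V <- V + (h/6)(k1 + 2k2 + 2k3 + k4): V^x = 1.3750, V^y = 0.1250
step 3: k1 = (0.000000, 0.000000), k2 = (0.000000, 0.000000), k3 = (0.000000, 0.000000), k4 = (0.000000, 0.000000); V <- V + (h/6)(k1 + 2k2 + 2k3 + k4): V^x = 1.3750, V^y = 0.1250
step 4: k1 = (0.000000, 0.000000), k2 = (0.000000, 0.000000), k3 = (0.000000, 0.000000), k4 = (0.000000, 0.000000); V <- V + (h/6)(k1 + 2k2 + 2k3 + k4): V^x = 1.3750, V^y = 0.1250

Answer: V^x = 1.3750, V^y = 0.1250


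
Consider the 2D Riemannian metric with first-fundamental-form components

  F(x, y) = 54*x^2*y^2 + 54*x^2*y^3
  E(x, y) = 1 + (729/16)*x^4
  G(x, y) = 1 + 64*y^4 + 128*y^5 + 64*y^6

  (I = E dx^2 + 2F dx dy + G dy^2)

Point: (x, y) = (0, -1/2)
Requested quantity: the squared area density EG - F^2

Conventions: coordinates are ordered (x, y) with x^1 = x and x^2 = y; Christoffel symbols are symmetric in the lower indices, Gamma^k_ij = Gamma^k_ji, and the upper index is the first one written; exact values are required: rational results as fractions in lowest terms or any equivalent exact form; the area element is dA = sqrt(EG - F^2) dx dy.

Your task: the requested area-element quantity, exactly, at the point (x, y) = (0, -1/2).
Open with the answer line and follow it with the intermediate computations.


Answer: EG - F^2 = 2

E = 1, F = 0, G = 2; EG - F^2 = 2


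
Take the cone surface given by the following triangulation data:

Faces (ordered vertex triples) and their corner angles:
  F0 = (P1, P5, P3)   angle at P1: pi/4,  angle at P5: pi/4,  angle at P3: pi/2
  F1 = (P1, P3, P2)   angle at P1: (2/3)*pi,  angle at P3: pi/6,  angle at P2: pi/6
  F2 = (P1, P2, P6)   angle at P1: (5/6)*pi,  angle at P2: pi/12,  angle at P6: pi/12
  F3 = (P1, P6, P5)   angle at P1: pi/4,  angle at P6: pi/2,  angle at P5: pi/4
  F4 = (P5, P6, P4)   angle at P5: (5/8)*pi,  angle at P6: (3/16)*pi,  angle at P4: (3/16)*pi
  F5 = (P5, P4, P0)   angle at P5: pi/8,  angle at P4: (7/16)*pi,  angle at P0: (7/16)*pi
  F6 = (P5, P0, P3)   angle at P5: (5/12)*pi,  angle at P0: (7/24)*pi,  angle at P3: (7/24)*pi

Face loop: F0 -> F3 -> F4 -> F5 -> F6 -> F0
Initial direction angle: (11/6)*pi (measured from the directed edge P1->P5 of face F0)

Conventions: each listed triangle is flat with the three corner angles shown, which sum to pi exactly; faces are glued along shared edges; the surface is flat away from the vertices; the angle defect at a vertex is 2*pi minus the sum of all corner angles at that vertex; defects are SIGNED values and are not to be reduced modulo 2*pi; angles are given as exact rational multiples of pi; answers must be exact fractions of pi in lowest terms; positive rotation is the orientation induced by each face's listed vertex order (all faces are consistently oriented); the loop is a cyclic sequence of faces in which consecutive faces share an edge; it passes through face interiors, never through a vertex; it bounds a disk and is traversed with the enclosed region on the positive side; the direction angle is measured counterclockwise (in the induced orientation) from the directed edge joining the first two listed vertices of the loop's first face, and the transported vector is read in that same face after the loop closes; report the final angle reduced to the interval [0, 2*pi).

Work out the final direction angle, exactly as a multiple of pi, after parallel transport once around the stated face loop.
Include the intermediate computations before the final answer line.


enclosed vertex P5: corner angles sum to (5/3)*pi, defect = 2*pi - (5/3)*pi = pi/3
the rotation equals the total enclosed defect, so the final angle is initial + defects (mod 2*pi)
final angle = (11/6)*pi + pi/3 = pi/6 (mod 2*pi)

Answer: final direction angle = pi/6


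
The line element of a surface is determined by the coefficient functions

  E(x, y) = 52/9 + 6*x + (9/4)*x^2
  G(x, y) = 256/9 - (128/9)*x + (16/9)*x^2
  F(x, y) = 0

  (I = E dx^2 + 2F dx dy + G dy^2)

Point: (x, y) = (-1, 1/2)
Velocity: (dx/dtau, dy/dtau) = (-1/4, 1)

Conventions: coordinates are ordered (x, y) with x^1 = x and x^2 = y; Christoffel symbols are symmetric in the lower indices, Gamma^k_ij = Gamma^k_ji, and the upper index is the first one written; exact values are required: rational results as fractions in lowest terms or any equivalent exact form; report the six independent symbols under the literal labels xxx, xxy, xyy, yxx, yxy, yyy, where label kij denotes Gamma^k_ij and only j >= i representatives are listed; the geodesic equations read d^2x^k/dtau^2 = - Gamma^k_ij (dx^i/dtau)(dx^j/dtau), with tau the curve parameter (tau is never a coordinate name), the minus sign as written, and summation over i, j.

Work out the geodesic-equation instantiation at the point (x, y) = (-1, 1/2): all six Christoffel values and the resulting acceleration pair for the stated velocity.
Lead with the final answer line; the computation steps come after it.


Answer: Gamma_xxx = 27/73, Gamma_xxy = 0, Gamma_xyy = 320/73, Gamma_yxx = 0, Gamma_yxy = -1/5, Gamma_yyy = 0; accelerations (d^2x/dtau^2, d^2y/dtau^2) = (-5147/1168, -1/10)

E = 73/36, F = 0, G = 400/9 at the point
E_x = 3/2, E_y = 0, F_x = 0, F_y = 0, G_x = -160/9, G_y = 0
EG - F^2 = 7300/81;  g^inv = (81/7300) * [[400/9, 0], [0, 73/36]]
first-kind symbols [ij,l] = (1/2)(d_i g_jl + d_j g_il - d_l g_ij): [xx,x] = E_x/2 = 3/4, [xx,y] = F_x - E_y/2 = 0, [xy,x] = E_y/2 = 0, [xy,y] = G_x/2 = -80/9, [yy,x] = F_y - G_x/2 = 80/9, [yy,y] = G_y/2 = 0
Gamma^x_ij = (G*[ij,x] - F*[ij,y])/(EG - F^2), Gamma^y_ij = (E*[ij,y] - F*[ij,x])/(EG - F^2)
Gamma_xxx = 27/73, Gamma_xxy = 0, Gamma_xyy = 320/73, Gamma_yxx = 0, Gamma_yxy = -1/5, Gamma_yyy = 0
d^2x/dtau^2 = -(Gamma_xxx*(-1/4)^2 + 2*Gamma_xxy*(-1/4)*(1) + Gamma_xyy*(1)^2) = -5147/1168
d^2y/dtau^2 = -(Gamma_yxx*(-1/4)^2 + 2*Gamma_yxy*(-1/4)*(1) + Gamma_yyy*(1)^2) = -1/10


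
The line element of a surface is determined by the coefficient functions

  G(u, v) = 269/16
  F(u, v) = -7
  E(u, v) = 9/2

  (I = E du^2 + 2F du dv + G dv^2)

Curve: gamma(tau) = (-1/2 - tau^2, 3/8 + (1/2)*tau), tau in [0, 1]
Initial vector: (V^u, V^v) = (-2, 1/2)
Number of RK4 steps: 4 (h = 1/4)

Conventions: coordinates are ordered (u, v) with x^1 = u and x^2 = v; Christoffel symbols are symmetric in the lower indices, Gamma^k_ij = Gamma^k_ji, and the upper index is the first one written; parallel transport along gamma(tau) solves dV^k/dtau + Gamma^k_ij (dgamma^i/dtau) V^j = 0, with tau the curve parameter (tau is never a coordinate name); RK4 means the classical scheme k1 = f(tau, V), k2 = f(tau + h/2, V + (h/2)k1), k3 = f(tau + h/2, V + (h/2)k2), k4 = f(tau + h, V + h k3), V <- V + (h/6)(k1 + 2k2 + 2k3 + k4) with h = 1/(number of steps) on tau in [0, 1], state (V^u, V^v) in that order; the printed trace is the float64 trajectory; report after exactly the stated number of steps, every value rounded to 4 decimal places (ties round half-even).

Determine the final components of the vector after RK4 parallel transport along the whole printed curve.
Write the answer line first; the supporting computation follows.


Answer: V^u = -2.0000, V^v = 0.5000

gamma'(tau) = (-2*tau, 1/2); f(tau, V)^k = -Gamma^k_ij(gamma(tau)) gamma'^i(tau) V^j; h = 1/4; intermediate values shown to 6 dp
curve data and Christoffel symbols at the stage parameters:
  tau = 0.000000: gamma = (-0.500000, 0.375000), gamma' = (0.000000, 0.500000); Gamma_uuu = 0.000000, Gamma_uuv = 0.000000, Gamma_uvv = 0.000000, Gamma_vuu = 0.000000, Gamma_vuv = 0.000000, Gamma_vvv = 0.000000
  tau = 0.125000: gamma = (-0.515625, 0.437500), gamma' = (-0.250000, 0.500000); Gamma_uuu = 0.000000, Gamma_uuv = 0.000000, Gamma_uvv = 0.000000, Gamma_vuu = 0.000000, Gamma_vuv = 0.000000, Gamma_vvv = 0.000000
  tau = 0.250000: gamma = (-0.562500, 0.500000), gamma' = (-0.500000, 0.500000); Gamma_uuu = 0.000000, Gamma_uuv = 0.000000, Gamma_uvv = 0.000000, Gamma_vuu = 0.000000, Gamma_vuv = 0.000000, Gamma_vvv = 0.000000
  tau = 0.375000: gamma = (-0.640625, 0.562500), gamma' = (-0.750000, 0.500000); Gamma_uuu = 0.000000, Gamma_uuv = 0.000000, Gamma_uvv = 0.000000, Gamma_vuu = 0.000000, Gamma_vuv = 0.000000, Gamma_vvv = 0.000000
  tau = 0.500000: gamma = (-0.750000, 0.625000), gamma' = (-1.000000, 0.500000); Gamma_uuu = 0.000000, Gamma_uuv = 0.000000, Gamma_uvv = 0.000000, Gamma_vuu = 0.000000, Gamma_vuv = 0.000000, Gamma_vvv = 0.000000
  tau = 0.625000: gamma = (-0.890625, 0.687500), gamma' = (-1.250000, 0.500000); Gamma_uuu = 0.000000, Gamma_uuv = 0.000000, Gamma_uvv = 0.000000, Gamma_vuu = 0.000000, Gamma_vuv = 0.000000, Gamma_vvv = 0.000000
  tau = 0.750000: gamma = (-1.062500, 0.750000), gamma' = (-1.500000, 0.500000); Gamma_uuu = 0.000000, Gamma_uuv = 0.000000, Gamma_uvv = 0.000000, Gamma_vuu = 0.000000, Gamma_vuv = 0.000000, Gamma_vvv = 0.000000
  tau = 0.875000: gamma = (-1.265625, 0.812500), gamma' = (-1.750000, 0.500000); Gamma_uuu = 0.000000, Gamma_uuv = 0.000000, Gamma_uvv = 0.000000, Gamma_vuu = 0.000000, Gamma_vuv = 0.000000, Gamma_vvv = 0.000000
  tau = 1.000000: gamma = (-1.500000, 0.875000), gamma' = (-2.000000, 0.500000); Gamma_uuu = 0.000000, Gamma_uuv = 0.000000, Gamma_uvv = 0.000000, Gamma_vuu = 0.000000, Gamma_vuv = 0.000000, Gamma_vvv = 0.000000
step 0: V^u = -2.0000, V^v = 0.5000
step 1: k1 = (0.000000, 0.000000), k2 = (0.000000, 0.000000), k3 = (0.000000, 0.000000), k4 = (0.000000, 0.000000); V <- V + (h/6)(k1 + 2k2 + 2k3 + k4): V^u = -2.0000, V^v = 0.5000
step 2: k1 = (0.000000, 0.000000), k2 = (0.000000, 0.000000), k3 = (0.000000, 0.000000), k4 = (0.000000, 0.000000); V <- V + (h/6)(k1 + 2k2 + 2k3 + k4): V^u = -2.0000, V^v = 0.5000
step 3: k1 = (0.000000, 0.000000), k2 = (0.000000, 0.000000), k3 = (0.000000, 0.000000), k4 = (0.000000, 0.000000); V <- V + (h/6)(k1 + 2k2 + 2k3 + k4): V^u = -2.0000, V^v = 0.5000
step 4: k1 = (0.000000, 0.000000), k2 = (0.000000, 0.000000), k3 = (0.000000, 0.000000), k4 = (0.000000, 0.000000); V <- V + (h/6)(k1 + 2k2 + 2k3 + k4): V^u = -2.0000, V^v = 0.5000


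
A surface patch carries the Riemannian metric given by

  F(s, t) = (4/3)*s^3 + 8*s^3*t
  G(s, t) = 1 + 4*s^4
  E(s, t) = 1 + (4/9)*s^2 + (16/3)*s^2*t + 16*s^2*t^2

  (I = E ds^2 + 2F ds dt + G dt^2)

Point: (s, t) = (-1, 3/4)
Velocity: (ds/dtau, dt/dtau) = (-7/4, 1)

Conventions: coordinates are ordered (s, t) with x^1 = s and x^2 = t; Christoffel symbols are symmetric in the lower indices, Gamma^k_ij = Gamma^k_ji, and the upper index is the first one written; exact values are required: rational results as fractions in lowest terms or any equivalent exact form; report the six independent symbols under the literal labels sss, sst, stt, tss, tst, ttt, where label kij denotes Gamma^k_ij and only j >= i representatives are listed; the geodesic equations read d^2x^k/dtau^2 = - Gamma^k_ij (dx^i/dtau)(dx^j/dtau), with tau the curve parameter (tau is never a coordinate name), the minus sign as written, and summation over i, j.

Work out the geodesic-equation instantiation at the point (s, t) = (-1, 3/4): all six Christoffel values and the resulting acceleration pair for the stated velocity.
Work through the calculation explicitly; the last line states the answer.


E = 130/9, F = -22/3, G = 5 at the point
E_s = -242/9, E_t = 88/3, F_s = 22, F_t = -8, G_s = -16, G_t = 0
EG - F^2 = 166/9;  g^inv = (9/166) * [[5, 22/3], [22/3, 130/9]]
first-kind symbols [ij,l] = (1/2)(d_i g_jl + d_j g_il - d_l g_ij): [ss,s] = E_s/2 = -121/9, [ss,t] = F_s - E_t/2 = 22/3, [st,s] = E_t/2 = 44/3, [st,t] = G_s/2 = -8, [tt,s] = F_t - G_s/2 = 0, [tt,t] = G_t/2 = 0
Gamma^s_ij = (G*[ij,s] - F*[ij,t])/(EG - F^2), Gamma^t_ij = (E*[ij,t] - F*[ij,s])/(EG - F^2)
Gamma_sss = -121/166, Gamma_sst = 66/83, Gamma_stt = 0, Gamma_tss = 33/83, Gamma_tst = -36/83, Gamma_ttt = 0
d^2s/dtau^2 = -(Gamma_sss*(-7/4)^2 + 2*Gamma_sst*(-7/4)*(1) + Gamma_stt*(1)^2) = 13321/2656
d^2t/dtau^2 = -(Gamma_tss*(-7/4)^2 + 2*Gamma_tst*(-7/4)*(1) + Gamma_ttt*(1)^2) = -3633/1328

Answer: Gamma_sss = -121/166, Gamma_sst = 66/83, Gamma_stt = 0, Gamma_tss = 33/83, Gamma_tst = -36/83, Gamma_ttt = 0; accelerations (d^2s/dtau^2, d^2t/dtau^2) = (13321/2656, -3633/1328)


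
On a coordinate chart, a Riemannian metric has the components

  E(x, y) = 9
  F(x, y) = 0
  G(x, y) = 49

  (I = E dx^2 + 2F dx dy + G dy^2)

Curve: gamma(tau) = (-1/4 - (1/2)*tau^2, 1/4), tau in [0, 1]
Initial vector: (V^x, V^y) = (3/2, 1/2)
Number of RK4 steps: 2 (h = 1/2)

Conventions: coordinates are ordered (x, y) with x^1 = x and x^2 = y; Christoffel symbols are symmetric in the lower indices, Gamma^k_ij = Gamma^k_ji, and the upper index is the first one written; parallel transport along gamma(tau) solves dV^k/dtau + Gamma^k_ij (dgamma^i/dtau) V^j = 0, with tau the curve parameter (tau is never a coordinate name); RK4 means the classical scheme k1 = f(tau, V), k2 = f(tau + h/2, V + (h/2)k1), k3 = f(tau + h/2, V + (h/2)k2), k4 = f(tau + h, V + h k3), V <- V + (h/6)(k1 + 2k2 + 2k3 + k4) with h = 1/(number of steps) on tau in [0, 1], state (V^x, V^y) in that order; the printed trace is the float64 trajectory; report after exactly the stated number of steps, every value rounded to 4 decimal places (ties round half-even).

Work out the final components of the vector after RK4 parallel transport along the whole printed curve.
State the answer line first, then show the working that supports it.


Answer: V^x = 1.5000, V^y = 0.5000

gamma'(tau) = (-tau, 0); f(tau, V)^k = -Gamma^k_ij(gamma(tau)) gamma'^i(tau) V^j; h = 1/2; intermediate values shown to 6 dp
curve data and Christoffel symbols at the stage parameters:
  tau = 0.000000: gamma = (-0.250000, 0.250000), gamma' = (0.000000, 0.000000); Gamma_xxx = 0.000000, Gamma_xxy = 0.000000, Gamma_xyy = 0.000000, Gamma_yxx = 0.000000, Gamma_yxy = 0.000000, Gamma_yyy = 0.000000
  tau = 0.250000: gamma = (-0.281250, 0.250000), gamma' = (-0.250000, 0.000000); Gamma_xxx = 0.000000, Gamma_xxy = 0.000000, Gamma_xyy = 0.000000, Gamma_yxx = 0.000000, Gamma_yxy = 0.000000, Gamma_yyy = 0.000000
  tau = 0.500000: gamma = (-0.375000, 0.250000), gamma' = (-0.500000, 0.000000); Gamma_xxx = 0.000000, Gamma_xxy = 0.000000, Gamma_xyy = 0.000000, Gamma_yxx = 0.000000, Gamma_yxy = 0.000000, Gamma_yyy = 0.000000
  tau = 0.750000: gamma = (-0.531250, 0.250000), gamma' = (-0.750000, 0.000000); Gamma_xxx = 0.000000, Gamma_xxy = 0.000000, Gamma_xyy = 0.000000, Gamma_yxx = 0.000000, Gamma_yxy = 0.000000, Gamma_yyy = 0.000000
  tau = 1.000000: gamma = (-0.750000, 0.250000), gamma' = (-1.000000, 0.000000); Gamma_xxx = 0.000000, Gamma_xxy = 0.000000, Gamma_xyy = 0.000000, Gamma_yxx = 0.000000, Gamma_yxy = 0.000000, Gamma_yyy = 0.000000
step 0: V^x = 1.5000, V^y = 0.5000
step 1: k1 = (0.000000, 0.000000), k2 = (0.000000, 0.000000), k3 = (0.000000, 0.000000), k4 = (0.000000, 0.000000); V <- V + (h/6)(k1 + 2k2 + 2k3 + k4): V^x = 1.5000, V^y = 0.5000
step 2: k1 = (0.000000, 0.000000), k2 = (0.000000, 0.000000), k3 = (0.000000, 0.000000), k4 = (0.000000, 0.000000); V <- V + (h/6)(k1 + 2k2 + 2k3 + k4): V^x = 1.5000, V^y = 0.5000


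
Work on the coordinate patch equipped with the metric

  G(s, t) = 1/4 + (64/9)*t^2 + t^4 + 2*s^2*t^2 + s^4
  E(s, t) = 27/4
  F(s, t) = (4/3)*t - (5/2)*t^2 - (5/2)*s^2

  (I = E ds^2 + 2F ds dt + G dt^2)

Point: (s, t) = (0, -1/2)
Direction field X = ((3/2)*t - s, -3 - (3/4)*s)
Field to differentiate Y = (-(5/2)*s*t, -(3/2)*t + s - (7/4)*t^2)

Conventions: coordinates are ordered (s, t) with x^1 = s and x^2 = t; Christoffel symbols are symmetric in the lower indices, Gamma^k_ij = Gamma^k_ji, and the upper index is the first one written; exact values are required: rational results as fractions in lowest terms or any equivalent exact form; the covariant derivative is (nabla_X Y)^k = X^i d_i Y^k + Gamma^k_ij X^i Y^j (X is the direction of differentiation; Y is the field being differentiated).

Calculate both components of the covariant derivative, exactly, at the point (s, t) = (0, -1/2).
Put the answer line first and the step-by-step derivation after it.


Answer: (nabla_X Y)^s = -67125/57328, (nabla_X Y)^t = 897/14332

E = 27/4, F = -31/24, G = 301/144 at the point
E_s = 0, E_t = 0, F_s = 0, F_t = 23/6, G_s = 0, G_t = -137/18
EG - F^2 = 3583/288;  g^inv = (288/3583) * [[301/144, 31/24], [31/24, 27/4]]
first-kind symbols [ij,l] = (1/2)(d_i g_jl + d_j g_il - d_l g_ij): [ss,s] = E_s/2 = 0, [ss,t] = F_s - E_t/2 = 0, [st,s] = E_t/2 = 0, [st,t] = G_s/2 = 0, [tt,s] = F_t - G_s/2 = 23/6, [tt,t] = G_t/2 = -137/36
Gamma^s_ij = (G*[ij,s] - F*[ij,t])/(EG - F^2), Gamma^t_ij = (E*[ij,t] - F*[ij,s])/(EG - F^2)
Gamma_sss = 0, Gamma_sst = 0, Gamma_stt = 892/3583, Gamma_tss = 0, Gamma_tst = 0, Gamma_ttt = -5972/3583
X = (-3/4, -3), Y = (0, 5/16) at the point


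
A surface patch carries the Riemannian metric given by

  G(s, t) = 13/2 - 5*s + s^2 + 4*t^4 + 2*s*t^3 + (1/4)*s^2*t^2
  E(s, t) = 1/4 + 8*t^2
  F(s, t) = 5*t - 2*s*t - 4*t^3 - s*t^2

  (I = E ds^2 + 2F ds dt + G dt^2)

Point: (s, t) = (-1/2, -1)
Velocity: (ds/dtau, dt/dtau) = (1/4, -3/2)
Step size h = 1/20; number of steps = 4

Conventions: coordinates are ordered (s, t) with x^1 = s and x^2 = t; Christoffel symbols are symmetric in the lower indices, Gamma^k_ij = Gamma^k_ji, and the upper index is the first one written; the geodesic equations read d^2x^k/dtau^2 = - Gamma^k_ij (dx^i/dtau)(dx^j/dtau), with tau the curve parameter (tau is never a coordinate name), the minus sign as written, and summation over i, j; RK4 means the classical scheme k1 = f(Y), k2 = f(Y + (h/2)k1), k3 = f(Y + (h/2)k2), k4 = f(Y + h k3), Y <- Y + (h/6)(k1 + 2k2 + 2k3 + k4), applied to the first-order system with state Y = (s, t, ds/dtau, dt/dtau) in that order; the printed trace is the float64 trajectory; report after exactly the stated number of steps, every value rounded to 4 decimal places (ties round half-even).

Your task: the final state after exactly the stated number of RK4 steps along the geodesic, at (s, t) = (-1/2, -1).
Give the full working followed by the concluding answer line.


f(Y) = (ds/dtau, dt/dtau, -Gamma^s_ij Y'^i Y'^j, -Gamma^t_ij Y'^i Y'^j) with the Gammas evaluated at the stage position; h = 0.050000; intermediate values shown to 6 dp
step 0: s = -0.5000, t = -1.0000, ds/dtau = 0.2500, dt/dtau = -1.5000
step 1:
  k1: at (s, t) = (-0.500000, -1.000000), (ds/dtau, dt/dtau) = (0.250000, -1.500000); Gamma_sss = 0.116552, Gamma_sst = -1.041953, Gamma_stt = -0.479091, Gamma_tss = 0.641036, Gamma_tst = -0.397410, Gamma_ttt = -0.718333; k1 = (0.250000, -1.500000, 0.289205, 1.278126)
  k2: at (s, t) = (-0.493750, -1.037500), (ds/dtau, dt/dtau) = (0.257230, -1.468047); Gamma_sss = 0.085752, Gamma_sst = -0.986277, Gamma_stt = -0.521099, Gamma_tss = 0.626194, Gamma_tst = -0.362305, Gamma_ttt = -0.747503; k2 = (0.257230, -1.468047, 0.372491, 1.295924)
  k3: at (s, t) = (-0.493569, -1.036701), (ds/dtau, dt/dtau) = (0.259312, -1.467602); Gamma_sss = 0.086376, Gamma_sst = -0.987387, Gamma_stt = -0.520332, Gamma_tss = 0.626628, Gamma_tst = -0.363045, Gamma_ttt = -0.746990; k3 = (0.259312, -1.467602, 0.363378, 1.290445)
  k4: at (s, t) = (-0.487034, -1.073380), (ds/dtau, dt/dtau) = (0.268169, -1.435478); Gamma_sss = 0.058428, Gamma_sst = -0.938649, Gamma_stt = -0.552460, Gamma_tss = 0.611518, Gamma_tst = -0.330882, Gamma_ttt = -0.770565; k4 = (0.268169, -1.435478, 0.411528, 1.289099)
  Y <- Y + (h/6)(k1 + 2k2 + 2k3 + k4): s = -0.4871, t = -1.0734, ds/dtau = 0.2681, dt/dtau = -1.4355
step 2:
  k1: at (s, t) = (-0.487073, -1.073390), (ds/dtau, dt/dtau) = (0.268104, -1.435500); Gamma_sss = 0.058423, Gamma_sst = -0.938638, Gamma_stt = -0.552465, Gamma_tss = 0.611501, Gamma_tst = -0.330872, Gamma_ttt = -0.770564; k1 = (0.268104, -1.435500, 0.411749, 1.289236)
  k2: at (s, t) = (-0.480370, -1.109277), (ds/dtau, dt/dtau) = (0.278398, -1.403269); Gamma_sss = 0.033149, Gamma_sst = -0.895921, Gamma_stt = -0.576661, Gamma_tss = 0.596259, Gamma_tst = -0.301475, Gamma_ttt = -0.789344; k2 = (0.278398, -1.403269, 0.432958, 1.272583)
  k3: at (s, t) = (-0.480113, -1.108472), (ds/dtau, dt/dtau) = (0.278928, -1.403686); Gamma_sss = 0.033678, Gamma_sst = -0.896819, Gamma_stt = -0.576203, Gamma_tss = 0.596737, Gamma_tst = -0.302125, Gamma_ttt = -0.789029; k3 = (0.278928, -1.403686, 0.430434, 1.271644)
  k4: at (s, t) = (-0.473126, -1.143574), (ds/dtau, dt/dtau) = (0.289626, -1.371918); Gamma_sss = 0.010812, Gamma_sst = -0.859161, Gamma_stt = -0.594259, Gamma_tss = 0.581564, Gamma_tst = -0.275246, Gamma_ttt = -0.803888; k4 = (0.289626, -1.371918, 0.434822, 1.245528)
  Y <- Y + (h/6)(k1 + 2k2 + 2k3 + k4): s = -0.4731, t = -1.1436, ds/dtau = 0.2895, dt/dtau = -1.3720
step 3:
  k1: at (s, t) = (-0.473136, -1.143568), (ds/dtau, dt/dtau) = (0.289549, -1.371973); Gamma_sss = 0.010817, Gamma_sst = -0.859168, Gamma_stt = -0.594256, Gamma_tss = 0.581564, Gamma_tst = -0.275250, Gamma_ttt = -0.803884; k1 = (0.289549, -1.371973, 0.435055, 1.245714)
  k2: at (s, t) = (-0.465898, -1.177867), (ds/dtau, dt/dtau) = (0.300425, -1.340831); Gamma_sss = -0.009788, Gamma_sst = -0.825959, Gamma_stt = -0.607341, Gamma_tss = 0.566582, Gamma_tst = -0.250751, Gamma_ttt = -0.815379; k2 = (0.300425, -1.340831, 0.427354, 1.212758)
  k3: at (s, t) = (-0.465626, -1.177088), (ds/dtau, dt/dtau) = (0.300232, -1.341655); Gamma_sss = -0.009362, Gamma_sst = -0.826666, Gamma_stt = -0.607095, Gamma_tss = 0.567054, Gamma_tst = -0.251294, Gamma_ttt = -0.815214; k3 = (0.300232, -1.341655, 0.427661, 1.213855)
  k4: at (s, t) = (-0.458125, -1.210650), (ds/dtau, dt/dtau) = (0.310932, -1.311281); Gamma_sss = -0.027979, Gamma_sst = -0.797164, Gamma_stt = -0.616334, Gamma_tss = 0.552332, Gamma_tst = -0.228898, Gamma_ttt = -0.823972; k4 = (0.310932, -1.311281, 0.412428, 1.176733)
  Y <- Y + (h/6)(k1 + 2k2 + 2k3 + k4): s = -0.4581, t = -1.2106, ds/dtau = 0.3109, dt/dtau = -1.3113
step 4:
  k1: at (s, t) = (-0.458121, -1.210636), (ds/dtau, dt/dtau) = (0.310861, -1.311343); Gamma_sss = -0.027972, Gamma_sst = -0.797175, Gamma_stt = -0.616331, Gamma_tss = 0.552340, Gamma_tst = -0.228908, Gamma_ttt = -0.823969; k1 = (0.310861, -1.311343, 0.412628, 1.176913)
  k2: at (s, t) = (-0.450350, -1.243420), (ds/dtau, dt/dtau) = (0.321177, -1.281920); Gamma_sss = -0.044723, Gamma_sst = -0.770967, Gamma_stt = -0.622441, Gamma_tss = 0.537979, Gamma_tst = -0.208506, Gamma_ttt = -0.830385; k2 = (0.321177, -1.281920, 0.392632, 1.137398)
  k3: at (s, t) = (-0.450092, -1.242684), (ds/dtau, dt/dtau) = (0.320677, -1.282908); Gamma_sss = -0.044389, Gamma_sst = -0.771522, Gamma_stt = -0.622331, Gamma_tss = 0.538420, Gamma_tst = -0.208949, Gamma_ttt = -0.830324; k3 = (0.320677, -1.282908, 0.394023, 1.139301)
  k4: at (s, t) = (-0.442088, -1.274781), (ds/dtau, dt/dtau) = (0.330562, -1.254378); Gamma_sss = -0.059517, Gamma_sst = -0.748052, Gamma_stt = -0.626015, Gamma_tss = 0.524419, Gamma_tst = -0.190286, Gamma_ttt = -0.834833; k4 = (0.330562, -1.254378, 0.371156, 1.098471)
  Y <- Y + (h/6)(k1 + 2k2 + 2k3 + k4): s = -0.4421, t = -1.2748, ds/dtau = 0.3305, dt/dtau = -1.2544

Answer: s = -0.4421, t = -1.2748, ds/dtau = 0.3305, dt/dtau = -1.2544


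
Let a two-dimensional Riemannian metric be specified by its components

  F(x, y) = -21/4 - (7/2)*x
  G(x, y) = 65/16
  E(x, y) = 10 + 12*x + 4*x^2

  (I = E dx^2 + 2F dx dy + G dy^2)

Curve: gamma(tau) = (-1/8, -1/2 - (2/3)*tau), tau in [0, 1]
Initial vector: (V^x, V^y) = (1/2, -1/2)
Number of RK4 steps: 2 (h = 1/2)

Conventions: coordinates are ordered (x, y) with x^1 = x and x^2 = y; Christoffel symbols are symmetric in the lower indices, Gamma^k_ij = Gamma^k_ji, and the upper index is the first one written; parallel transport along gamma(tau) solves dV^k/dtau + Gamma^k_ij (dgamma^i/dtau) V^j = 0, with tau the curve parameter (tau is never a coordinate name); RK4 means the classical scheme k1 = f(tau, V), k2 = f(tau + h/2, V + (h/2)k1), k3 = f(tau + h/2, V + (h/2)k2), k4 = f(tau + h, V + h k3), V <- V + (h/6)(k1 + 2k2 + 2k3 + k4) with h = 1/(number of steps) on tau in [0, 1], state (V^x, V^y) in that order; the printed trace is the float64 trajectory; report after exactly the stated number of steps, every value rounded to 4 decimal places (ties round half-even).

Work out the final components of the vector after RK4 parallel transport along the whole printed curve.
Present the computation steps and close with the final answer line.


gamma'(tau) = (0, -2/3); f(tau, V)^k = -Gamma^k_ij(gamma(tau)) gamma'^i(tau) V^j; h = 1/2; intermediate values shown to 6 dp
curve data and Christoffel symbols at the stage parameters:
  tau = 0.000000: gamma = (-0.125000, -0.500000), gamma' = (0.000000, -0.666667); Gamma_xxx = 0.473118, Gamma_xxy = 0.000000, Gamma_xyy = 0.000000, Gamma_yxx = -0.301075, Gamma_yxy = 0.000000, Gamma_yyy = 0.000000
  tau = 0.250000: gamma = (-0.125000, -0.666667), gamma' = (0.000000, -0.666667); Gamma_xxx = 0.473118, Gamma_xxy = 0.000000, Gamma_xyy = 0.000000, Gamma_yxx = -0.301075, Gamma_yxy = 0.000000, Gamma_yyy = 0.000000
  tau = 0.500000: gamma = (-0.125000, -0.833333), gamma' = (0.000000, -0.666667); Gamma_xxx = 0.473118, Gamma_xxy = 0.000000, Gamma_xyy = 0.000000, Gamma_yxx = -0.301075, Gamma_yxy = 0.000000, Gamma_yyy = 0.000000
  tau = 0.750000: gamma = (-0.125000, -1.000000), gamma' = (0.000000, -0.666667); Gamma_xxx = 0.473118, Gamma_xxy = 0.000000, Gamma_xyy = 0.000000, Gamma_yxx = -0.301075, Gamma_yxy = 0.000000, Gamma_yyy = 0.000000
  tau = 1.000000: gamma = (-0.125000, -1.166667), gamma' = (0.000000, -0.666667); Gamma_xxx = 0.473118, Gamma_xxy = 0.000000, Gamma_xyy = 0.000000, Gamma_yxx = -0.301075, Gamma_yxy = 0.000000, Gamma_yyy = 0.000000
step 0: V^x = 0.5000, V^y = -0.5000
step 1: k1 = (0.000000, 0.000000), k2 = (0.000000, 0.000000), k3 = (0.000000, 0.000000), k4 = (0.000000, 0.000000); V <- V + (h/6)(k1 + 2k2 + 2k3 + k4): V^x = 0.5000, V^y = -0.5000
step 2: k1 = (0.000000, 0.000000), k2 = (0.000000, 0.000000), k3 = (0.000000, 0.000000), k4 = (0.000000, 0.000000); V <- V + (h/6)(k1 + 2k2 + 2k3 + k4): V^x = 0.5000, V^y = -0.5000

Answer: V^x = 0.5000, V^y = -0.5000


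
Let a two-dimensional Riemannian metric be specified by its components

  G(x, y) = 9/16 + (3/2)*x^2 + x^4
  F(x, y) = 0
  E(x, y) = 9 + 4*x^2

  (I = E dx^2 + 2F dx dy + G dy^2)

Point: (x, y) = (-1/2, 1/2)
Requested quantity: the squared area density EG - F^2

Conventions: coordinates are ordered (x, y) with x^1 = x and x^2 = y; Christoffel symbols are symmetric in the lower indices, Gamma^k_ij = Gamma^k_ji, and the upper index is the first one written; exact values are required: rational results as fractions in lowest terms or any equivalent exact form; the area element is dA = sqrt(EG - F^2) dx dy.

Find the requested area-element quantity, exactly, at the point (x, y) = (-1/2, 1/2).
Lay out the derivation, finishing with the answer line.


E = 10, F = 0, G = 1; EG - F^2 = 10

Answer: EG - F^2 = 10


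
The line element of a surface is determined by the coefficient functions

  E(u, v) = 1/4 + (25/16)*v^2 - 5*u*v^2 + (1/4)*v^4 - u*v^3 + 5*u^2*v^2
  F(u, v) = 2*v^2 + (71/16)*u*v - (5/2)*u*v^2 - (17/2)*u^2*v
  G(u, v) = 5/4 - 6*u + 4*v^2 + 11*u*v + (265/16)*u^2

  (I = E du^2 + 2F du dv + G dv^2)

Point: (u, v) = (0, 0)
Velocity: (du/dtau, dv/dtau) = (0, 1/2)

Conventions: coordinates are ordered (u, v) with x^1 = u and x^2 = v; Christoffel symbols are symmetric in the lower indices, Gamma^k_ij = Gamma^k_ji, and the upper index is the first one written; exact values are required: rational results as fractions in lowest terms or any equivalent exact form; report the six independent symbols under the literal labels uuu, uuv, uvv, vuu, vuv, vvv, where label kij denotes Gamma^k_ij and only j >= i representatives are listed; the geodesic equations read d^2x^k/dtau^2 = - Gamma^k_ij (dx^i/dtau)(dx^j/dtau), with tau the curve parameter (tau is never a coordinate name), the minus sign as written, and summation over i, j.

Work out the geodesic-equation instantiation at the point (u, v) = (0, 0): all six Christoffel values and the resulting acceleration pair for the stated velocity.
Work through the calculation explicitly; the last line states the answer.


E = 1/4, F = 0, G = 5/4 at the point
E_u = 0, E_v = 0, F_u = 0, F_v = 0, G_u = -6, G_v = 0
EG - F^2 = 5/16;  g^inv = (16/5) * [[5/4, 0], [0, 1/4]]
first-kind symbols [ij,l] = (1/2)(d_i g_jl + d_j g_il - d_l g_ij): [uu,u] = E_u/2 = 0, [uu,v] = F_u - E_v/2 = 0, [uv,u] = E_v/2 = 0, [uv,v] = G_u/2 = -3, [vv,u] = F_v - G_u/2 = 3, [vv,v] = G_v/2 = 0
Gamma^u_ij = (G*[ij,u] - F*[ij,v])/(EG - F^2), Gamma^v_ij = (E*[ij,v] - F*[ij,u])/(EG - F^2)
Gamma_uuu = 0, Gamma_uuv = 0, Gamma_uvv = 12, Gamma_vuu = 0, Gamma_vuv = -12/5, Gamma_vvv = 0
d^2u/dtau^2 = -(Gamma_uuu*(0)^2 + 2*Gamma_uuv*(0)*(1/2) + Gamma_uvv*(1/2)^2) = -3
d^2v/dtau^2 = -(Gamma_vuu*(0)^2 + 2*Gamma_vuv*(0)*(1/2) + Gamma_vvv*(1/2)^2) = 0

Answer: Gamma_uuu = 0, Gamma_uuv = 0, Gamma_uvv = 12, Gamma_vuu = 0, Gamma_vuv = -12/5, Gamma_vvv = 0; accelerations (d^2u/dtau^2, d^2v/dtau^2) = (-3, 0)


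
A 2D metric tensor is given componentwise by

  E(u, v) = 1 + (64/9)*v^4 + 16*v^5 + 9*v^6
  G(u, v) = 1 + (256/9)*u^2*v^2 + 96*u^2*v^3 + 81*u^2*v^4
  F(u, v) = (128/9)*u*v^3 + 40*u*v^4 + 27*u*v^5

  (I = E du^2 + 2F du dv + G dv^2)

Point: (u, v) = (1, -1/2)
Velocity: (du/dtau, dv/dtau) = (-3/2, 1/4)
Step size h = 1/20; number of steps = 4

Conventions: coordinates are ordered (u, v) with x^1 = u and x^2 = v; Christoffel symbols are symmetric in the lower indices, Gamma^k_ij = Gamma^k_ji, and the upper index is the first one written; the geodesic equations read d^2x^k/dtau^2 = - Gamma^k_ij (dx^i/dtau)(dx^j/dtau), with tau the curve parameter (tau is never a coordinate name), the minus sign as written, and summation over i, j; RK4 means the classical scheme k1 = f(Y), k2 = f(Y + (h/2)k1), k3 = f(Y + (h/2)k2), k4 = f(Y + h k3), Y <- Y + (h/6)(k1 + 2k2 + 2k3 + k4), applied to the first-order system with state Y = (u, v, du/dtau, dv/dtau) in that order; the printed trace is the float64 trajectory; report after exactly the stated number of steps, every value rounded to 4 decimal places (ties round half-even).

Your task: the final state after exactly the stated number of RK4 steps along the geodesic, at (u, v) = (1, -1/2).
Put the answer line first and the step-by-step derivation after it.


Answer: u = 0.6993, v = -0.4489, du/dtau = -1.5092, dv/dtau = 0.2639

f(Y) = (du/dtau, dv/dtau, -Gamma^u_ij Y'^i Y'^j, -Gamma^v_ij Y'^i Y'^j) with the Gammas evaluated at the stage position; h = 0.050000; intermediate values shown to 6 dp
step 0: u = 1.0000, v = -0.5000, du/dtau = -1.5000, dv/dtau = 0.2500
step 1:
  k1: at (u, v) = (1.000000, -0.500000), (du/dtau, dv/dtau) = (-1.500000, 0.250000); Gamma_uuu = 0.000000, Gamma_uuv = -0.096552, Gamma_uvv = -0.849655, Gamma_vuu = 0.000000, Gamma_vuv = 0.137931, Gamma_vvv = 1.213793; k1 = (-1.500000, 0.250000, -0.019310, 0.027586)
  k2: at (u, v) = (0.962500, -0.493750), (du/dtau, dv/dtau) = (-1.500483, 0.250690); Gamma_uuu = 0.000000, Gamma_uuv = -0.100563, Gamma_uvv = -0.783215, Gamma_vuu = 0.000000, Gamma_vuv = 0.147111, Gamma_vvv = 1.145751; k2 = (-1.500483, 0.250690, -0.026433, 0.038668)
  k3: at (u, v) = (0.962488, -0.493733), (du/dtau, dv/dtau) = (-1.500661, 0.250967); Gamma_uuu = 0.000000, Gamma_uuv = -0.100571, Gamma_uvv = -0.783091, Gamma_vuu = 0.000000, Gamma_vuv = 0.147146, Gamma_vvv = 1.145745; k3 = (-1.500661, 0.250967, -0.026431, 0.038671)
  k4: at (u, v) = (0.924967, -0.487452), (du/dtau, dv/dtau) = (-1.501322, 0.251934); Gamma_uuu = 0.000000, Gamma_uuv = -0.104431, Gamma_uvv = -0.720558, Gamma_vuu = 0.000000, Gamma_vuv = 0.155704, Gamma_vvv = 1.074334; k4 = (-1.501322, 0.251934, -0.033264, 0.049596)
  Y <- Y + (h/6)(k1 + 2k2 + 2k3 + k4): u = 0.9250, v = -0.4875, du/dtau = -1.5013, dv/dtau = 0.2519
step 2:
  k1: at (u, v) = (0.924970, -0.487456), (du/dtau, dv/dtau) = (-1.501319, 0.251932); Gamma_uuu = 0.000000, Gamma_uuv = -0.104429, Gamma_uvv = -0.720589, Gamma_vuu = 0.000000, Gamma_vuv = 0.155695, Gamma_vvv = 1.074338; k1 = (-1.501319, 0.251932, -0.033261, 0.049589)
  k2: at (u, v) = (0.887437, -0.481158), (du/dtau, dv/dtau) = (-1.502151, 0.253172); Gamma_uuu = 0.000000, Gamma_uuv = -0.108148, Gamma_uvv = -0.661794, Gamma_vuu = 0.000000, Gamma_vuv = 0.163544, Gamma_vvv = 1.000785; k2 = (-1.502151, 0.253172, -0.039839, 0.060246)
  k3: at (u, v) = (0.887416, -0.481127), (du/dtau, dv/dtau) = (-1.502315, 0.253438); Gamma_uuu = 0.000000, Gamma_uuv = -0.108160, Gamma_uvv = -0.661601, Gamma_vuu = 0.000000, Gamma_vuv = 0.163602, Gamma_vvv = 1.000735; k3 = (-1.502315, 0.253438, -0.039867, 0.060303)
  k4: at (u, v) = (0.849854, -0.474784), (du/dtau, dv/dtau) = (-1.503313, 0.254947); Gamma_uuu = 0.000000, Gamma_uuv = -0.111755, Gamma_uvv = -0.606149, Gamma_vuu = 0.000000, Gamma_vuv = 0.170727, Gamma_vvv = 0.926007; k4 = (-1.503313, 0.254947, -0.046265, 0.070679)
  Y <- Y + (h/6)(k1 + 2k2 + 2k3 + k4): u = 0.8499, v = -0.4748, du/dtau = -1.5033, dv/dtau = 0.2549
step 3:
  k1: at (u, v) = (0.849857, -0.474789), (du/dtau, dv/dtau) = (-1.503310, 0.254944); Gamma_uuu = 0.000000, Gamma_uuv = -0.111754, Gamma_uvv = -0.606175, Gamma_vuu = 0.000000, Gamma_vuv = 0.170719, Gamma_vvv = 0.926016; k1 = (-1.503310, 0.254944, -0.046262, 0.070672)
  k2: at (u, v) = (0.812274, -0.468415), (du/dtau, dv/dtau) = (-1.504467, 0.256710); Gamma_uuu = 0.000000, Gamma_uuv = -0.115228, Gamma_uvv = -0.553918, Gamma_vuu = 0.000000, Gamma_vuv = 0.177033, Gamma_vvv = 0.851025; k2 = (-1.504467, 0.256710, -0.052502, 0.080662)
  k3: at (u, v) = (0.812245, -0.468371), (du/dtau, dv/dtau) = (-1.504623, 0.256960); Gamma_uuu = 0.000000, Gamma_uuv = -0.115242, Gamma_uvv = -0.553680, Gamma_vuu = 0.000000, Gamma_vuv = 0.177110, Gamma_vvv = 0.850922; k3 = (-1.504623, 0.256960, -0.052553, 0.080766)
  k4: at (u, v) = (0.774626, -0.461941), (du/dtau, dv/dtau) = (-1.505938, 0.258982); Gamma_uuu = 0.000000, Gamma_uuv = -0.118604, Gamma_uvv = -0.504307, Gamma_vuu = 0.000000, Gamma_vuv = 0.182585, Gamma_vvv = 0.776358; k4 = (-1.505938, 0.258982, -0.058689, 0.090349)
  Y <- Y + (h/6)(k1 + 2k2 + 2k3 + k4): u = 0.7746, v = -0.4619, du/dtau = -1.5059, dv/dtau = 0.2590
step 4:
  k1: at (u, v) = (0.774628, -0.461945), (du/dtau, dv/dtau) = (-1.505936, 0.258976); Gamma_uuu = 0.000000, Gamma_uuv = -0.118602, Gamma_uvv = -0.504328, Gamma_vuu = 0.000000, Gamma_vuv = 0.182578, Gamma_vvv = 0.776369; k1 = (-1.505936, 0.258976, -0.058686, 0.090341)
  k2: at (u, v) = (0.736980, -0.455470), (du/dtau, dv/dtau) = (-1.507403, 0.261234); Gamma_uuu = 0.000000, Gamma_uuv = -0.121846, Gamma_uvv = -0.457722, Gamma_vuu = 0.000000, Gamma_vuv = 0.187123, Gamma_vvv = 0.702940; k2 = (-1.507403, 0.261234, -0.064726, 0.099402)
  k3: at (u, v) = (0.736943, -0.455414), (du/dtau, dv/dtau) = (-1.507554, 0.261461); Gamma_uuu = 0.000000, Gamma_uuv = -0.121860, Gamma_uvv = -0.457459, Gamma_vuu = 0.000000, Gamma_vuv = 0.187212, Gamma_vvv = 0.702787; k3 = (-1.507554, 0.261461, -0.064794, 0.099542)
  k4: at (u, v) = (0.699251, -0.448872), (du/dtau, dv/dtau) = (-1.509176, 0.263953); Gamma_uuu = 0.000000, Gamma_uuv = -0.124983, Gamma_uvv = -0.413388, Gamma_vuu = 0.000000, Gamma_vuv = 0.190781, Gamma_vvv = 0.631016; k4 = (-1.509176, 0.263953, -0.070773, 0.108032)
  Y <- Y + (h/6)(k1 + 2k2 + 2k3 + k4): u = 0.6993, v = -0.4489, du/dtau = -1.5092, dv/dtau = 0.2639


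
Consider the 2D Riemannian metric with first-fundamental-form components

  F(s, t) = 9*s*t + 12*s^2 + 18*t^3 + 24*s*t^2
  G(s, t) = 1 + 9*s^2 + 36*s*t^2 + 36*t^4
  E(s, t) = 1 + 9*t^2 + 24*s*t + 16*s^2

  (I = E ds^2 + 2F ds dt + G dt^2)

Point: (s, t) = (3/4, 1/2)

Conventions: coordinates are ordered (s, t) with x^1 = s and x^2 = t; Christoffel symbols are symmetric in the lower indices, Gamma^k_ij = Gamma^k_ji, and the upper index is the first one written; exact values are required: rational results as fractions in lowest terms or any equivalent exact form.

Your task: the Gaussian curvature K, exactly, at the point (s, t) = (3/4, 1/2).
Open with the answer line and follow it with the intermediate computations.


Answer: K = 768/63845

E = 85/4, F = 135/8, G = 241/16, EG - F^2 = 565/16 at the point
E_s = 36, E_t = 27, F_s = 57/2, F_t = 153/4, G_s = 45/2, G_t = 45
E_tt = 18, F_st = 33, G_ss = 18
By Brioschi, K is (det M1 - det M2) divided by (EG - F^2) squared.
M1 = [[-E_tt/2 + F_st - G_ss/2, E_s/2, F_s - E_t/2], [F_t - G_s/2, E, F], [G_t/2, F, G]] = [[15, 18, 15], [27, 85/4, 135/8], [45/2, 135/8, 241/16]]; det M1 = -4701/16
M2 = [[0, E_t/2, G_s/2], [E_t/2, E, F], [G_s/2, F, G]] = [[0, 27/2, 45/4], [27/2, 85/4, 135/8], [45/4, 135/8, 241/16]]; det M2 = -4941/16
det M1 - det M2 = 15; K = 15 / (565/16)^2 = 768/63845


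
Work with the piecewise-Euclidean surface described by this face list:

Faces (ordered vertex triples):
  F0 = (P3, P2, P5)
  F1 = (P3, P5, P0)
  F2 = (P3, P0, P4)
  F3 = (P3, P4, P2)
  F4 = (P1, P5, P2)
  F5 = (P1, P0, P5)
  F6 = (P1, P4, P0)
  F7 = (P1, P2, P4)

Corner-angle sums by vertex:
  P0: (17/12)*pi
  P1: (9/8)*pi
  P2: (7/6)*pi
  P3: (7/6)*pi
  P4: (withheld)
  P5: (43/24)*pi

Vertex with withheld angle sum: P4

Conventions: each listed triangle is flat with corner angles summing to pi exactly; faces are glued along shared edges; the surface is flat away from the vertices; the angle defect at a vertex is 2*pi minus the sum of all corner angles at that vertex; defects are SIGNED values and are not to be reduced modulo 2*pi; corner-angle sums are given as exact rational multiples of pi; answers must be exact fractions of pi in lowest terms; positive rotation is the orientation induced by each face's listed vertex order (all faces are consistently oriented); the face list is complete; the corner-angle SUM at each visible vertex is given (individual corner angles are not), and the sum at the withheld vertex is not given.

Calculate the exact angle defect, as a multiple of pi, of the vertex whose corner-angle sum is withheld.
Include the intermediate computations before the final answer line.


V = 6, E = 12, F = 8; chi = V - E + F = 2
Gauss-Bonnet: total defect = 2*pi*chi = 4*pi; visible defects sum to (10/3)*pi

Answer: defect(P4) = (2/3)*pi
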